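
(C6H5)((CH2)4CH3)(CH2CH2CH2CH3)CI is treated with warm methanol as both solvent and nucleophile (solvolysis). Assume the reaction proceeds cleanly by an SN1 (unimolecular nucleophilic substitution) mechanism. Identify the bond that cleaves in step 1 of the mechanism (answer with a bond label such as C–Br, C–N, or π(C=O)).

C–I

Step 1: Rate-determining heterolysis of the C–I bond gives I⁻ and a tertiary carbocation.
The bond broken in this step is the C–I bond.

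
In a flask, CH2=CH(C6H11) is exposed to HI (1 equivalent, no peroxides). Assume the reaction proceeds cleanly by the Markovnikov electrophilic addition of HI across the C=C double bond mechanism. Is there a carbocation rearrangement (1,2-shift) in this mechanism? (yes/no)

The first-formed carbocation is secondary.
The adjacent cyclohexyl carbon already bears 2 other carbon substituents and has a hydrogen to migrate; after a 1,2-hydride shift from that carbon the positive charge sits on a tertiary centre.
Tertiary is more stable than secondary, so the shift occurs.

yes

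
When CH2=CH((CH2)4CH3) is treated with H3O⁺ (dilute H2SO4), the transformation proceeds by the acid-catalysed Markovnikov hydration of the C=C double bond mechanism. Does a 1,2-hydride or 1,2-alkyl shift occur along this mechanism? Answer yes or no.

The first-formed carbocation is secondary.
No single 1,2-shift to an adjacent carbon would produce a more-substituted cation than the one already present, so no rearrangement occurs.

no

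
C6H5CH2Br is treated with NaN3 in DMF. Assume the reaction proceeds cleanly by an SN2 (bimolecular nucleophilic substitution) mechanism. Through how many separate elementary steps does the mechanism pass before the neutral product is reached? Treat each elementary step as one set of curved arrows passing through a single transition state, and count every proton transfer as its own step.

1

Step 1: The azide nucleophile donates a lone pair from N to the α-carbon in a backside attack; simultaneously the C–Br σ-bond breaks and both of its electrons leave with Br⁻. One concerted step with inversion of configuration.
Total: 1 elementary step.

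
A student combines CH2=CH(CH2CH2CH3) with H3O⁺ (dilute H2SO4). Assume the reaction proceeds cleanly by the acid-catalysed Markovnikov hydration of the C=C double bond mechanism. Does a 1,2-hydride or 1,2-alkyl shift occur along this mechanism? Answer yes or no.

The first-formed carbocation is secondary.
No single 1,2-shift to an adjacent carbon would produce a more-substituted cation than the one already present, so no rearrangement occurs.

no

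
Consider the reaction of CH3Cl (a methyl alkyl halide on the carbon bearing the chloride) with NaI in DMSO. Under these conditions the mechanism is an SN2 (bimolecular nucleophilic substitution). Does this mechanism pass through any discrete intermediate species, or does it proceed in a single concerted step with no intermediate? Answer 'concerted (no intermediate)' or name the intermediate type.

concerted (no intermediate)

I⁻ attacks the back face of the α-carbon while Cl⁻ departs with the C–Cl bonding pair — a single concerted displacement through a pentacoordinate transition state.
All bond changes occur in one transition state; no discrete intermediate is formed.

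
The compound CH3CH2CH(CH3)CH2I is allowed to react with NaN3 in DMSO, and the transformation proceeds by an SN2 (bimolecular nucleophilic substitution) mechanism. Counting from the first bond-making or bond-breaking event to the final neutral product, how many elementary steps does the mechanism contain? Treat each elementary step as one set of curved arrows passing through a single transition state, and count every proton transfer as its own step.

1

Step 1: Backside attack by N3⁻ on the carbon bearing the iodide: the new C–N bond forms as the C–I bond breaks, with Walden inversion at carbon.
Total: 1 elementary step.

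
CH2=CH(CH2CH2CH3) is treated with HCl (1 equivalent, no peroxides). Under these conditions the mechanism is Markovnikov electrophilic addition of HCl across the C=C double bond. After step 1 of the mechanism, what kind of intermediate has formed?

secondary carbocation

Step 1: Protonation of the alkene by HCl: the π bond acts as the nucleophile and picks up H⁺, giving the more stable (Markovnikov) secondary carbocation. The H–Cl bond breaks heterolytically, releasing Cl⁻.
After step 1 the species present is a secondary carbocation.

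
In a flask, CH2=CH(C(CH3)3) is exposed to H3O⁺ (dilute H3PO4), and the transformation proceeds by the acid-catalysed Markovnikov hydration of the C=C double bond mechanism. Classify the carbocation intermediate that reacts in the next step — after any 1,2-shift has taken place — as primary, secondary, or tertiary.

tertiary

Step 1: Protonation of the alkene by H3O⁺: the π bond acts as the nucleophile and picks up H⁺, giving the more stable (Markovnikov) secondary carbocation. H2O is released.
Step 2: A 1,2-methyl shift from the adjacent tert-butyl carbon moves the positive charge from the secondary centre to an adjacent carbon, generating a more stable tertiary carbocation.
The cation rearranges from secondary to tertiary via a 1,2-methyl shift from the adjacent tert-butyl carbon; the tertiary cation is what reacts next.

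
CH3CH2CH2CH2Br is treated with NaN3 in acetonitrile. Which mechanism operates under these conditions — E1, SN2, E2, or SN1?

Conditions: a primary substrate with a strong nucleophile in the polar aprotic solvent acetonitrile.
These conditions are the textbook signature of the SN2 pathway.
An unhindered substrate with a strong nucleophile in a polar aprotic solvent favours one-step backside displacement.

SN2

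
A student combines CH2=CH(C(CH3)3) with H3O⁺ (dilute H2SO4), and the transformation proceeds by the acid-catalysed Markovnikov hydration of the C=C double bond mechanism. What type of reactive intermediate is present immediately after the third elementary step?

Step 1: Protonation of the alkene by H3O⁺: the π bond acts as the nucleophile and picks up H⁺, giving the more stable (Markovnikov) secondary carbocation. H2O is released.
Step 2: Carbocation rearrangement: a 1,2-methyl shift from the adjacent tert-butyl carbon converts the initially-formed secondary cation into the more stable tertiary cation.
Step 3: A lone pair on the oxygen of H2O attacks the carbocation, forming a C–O bond and an oxonium ion (a protonated alcohol).
After step 3 the species present is an oxonium ion.

oxonium ion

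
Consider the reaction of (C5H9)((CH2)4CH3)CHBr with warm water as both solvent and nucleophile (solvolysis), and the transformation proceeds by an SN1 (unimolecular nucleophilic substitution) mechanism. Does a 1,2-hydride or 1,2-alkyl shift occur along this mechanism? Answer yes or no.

yes

The first-formed carbocation is secondary.
The adjacent cyclopentyl carbon already bears 2 other carbon substituents and has a hydrogen to migrate; after a 1,2-hydride shift from that carbon the positive charge sits on a tertiary centre.
Tertiary is more stable than secondary, so the shift occurs.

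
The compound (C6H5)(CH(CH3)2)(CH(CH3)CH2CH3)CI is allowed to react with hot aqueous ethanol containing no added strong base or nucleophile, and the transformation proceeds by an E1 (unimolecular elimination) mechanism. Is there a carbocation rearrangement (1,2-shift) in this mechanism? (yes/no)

no

The first-formed carbocation is tertiary.
No single 1,2-shift to an adjacent carbon would produce a more-substituted cation than the one already present, so no rearrangement occurs.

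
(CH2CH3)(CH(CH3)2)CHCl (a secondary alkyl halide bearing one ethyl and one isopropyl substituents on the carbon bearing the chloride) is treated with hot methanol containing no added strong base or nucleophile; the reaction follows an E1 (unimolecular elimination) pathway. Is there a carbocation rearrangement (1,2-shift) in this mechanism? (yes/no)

The first-formed carbocation is secondary.
The adjacent isopropyl carbon already bears 2 other carbon substituents and has a hydrogen to migrate; after a 1,2-hydride shift from that carbon the positive charge sits on a tertiary centre.
Tertiary is more stable than secondary, so the shift occurs.

yes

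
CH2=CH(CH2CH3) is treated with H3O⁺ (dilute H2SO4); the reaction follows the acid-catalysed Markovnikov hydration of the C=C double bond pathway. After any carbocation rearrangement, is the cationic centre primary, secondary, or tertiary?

Step 1: Electrophilic addition begins with the π(C=C) electrons forming a bond to the proton of H3O⁺. Following Markovnikov's rule, the resulting cation is secondary. H2O is released.
No single 1,2-shift to an adjacent carbon would give a more-substituted cation, so no rearrangement occurs.

secondary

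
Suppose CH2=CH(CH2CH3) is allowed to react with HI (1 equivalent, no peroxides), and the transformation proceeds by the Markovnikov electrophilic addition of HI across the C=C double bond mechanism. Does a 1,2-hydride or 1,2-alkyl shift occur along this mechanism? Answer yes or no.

The first-formed carbocation is secondary.
No single 1,2-shift to an adjacent carbon would produce a more-substituted cation than the one already present, so no rearrangement occurs.

no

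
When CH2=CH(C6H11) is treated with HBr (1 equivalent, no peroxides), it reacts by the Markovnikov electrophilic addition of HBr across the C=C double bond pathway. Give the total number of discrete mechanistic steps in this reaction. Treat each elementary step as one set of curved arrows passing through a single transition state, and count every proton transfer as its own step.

3

Step 1: Electrophilic addition begins with the π(C=C) electrons forming a bond to the proton of HBr. Following Markovnikov's rule, the resulting cation is secondary. The H–Br bond breaks heterolytically, releasing Br⁻.
Step 2: A 1,2-hydride shift from the adjacent cyclohexyl carbon moves the positive charge from the secondary centre to an adjacent carbon, generating a more stable tertiary carbocation.
Step 3: Br⁻ captures the cation: a lone pair on Br⁻ fills the empty p orbital, producing the alkyl halide product.
Total: 3 elementary steps.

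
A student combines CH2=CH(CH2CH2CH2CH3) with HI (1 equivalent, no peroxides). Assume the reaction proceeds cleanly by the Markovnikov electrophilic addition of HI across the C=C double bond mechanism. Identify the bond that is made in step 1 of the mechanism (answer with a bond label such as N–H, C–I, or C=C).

C–H

Step 1: Electrophilic addition begins with the π(C=C) electrons forming a bond to the proton of HI. Following Markovnikov's rule, the resulting cation is secondary. The H–I bond breaks heterolytically, releasing I⁻.
The bond formed in this step is the C–H bond.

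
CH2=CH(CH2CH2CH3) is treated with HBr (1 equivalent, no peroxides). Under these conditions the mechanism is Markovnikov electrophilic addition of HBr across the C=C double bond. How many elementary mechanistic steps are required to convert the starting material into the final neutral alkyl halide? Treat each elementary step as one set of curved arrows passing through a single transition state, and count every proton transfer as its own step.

2

Step 1: The π electrons of the C=C bond attack a proton of HBr; Markovnikov addition places the new C–H on the less-substituted alkene carbon, so the positive charge ends up on the more-substituted carbon — a secondary carbocation. The H–Br bond breaks heterolytically, releasing Br⁻.
(No 1,2-shift: no single shift to an adjacent carbon would give a more stable cation.)
Step 2: The Br⁻ anion donates a lone pair to the carbocation, forming the new C–Br σ-bond and giving the neutral alkyl halide.
Total: 2 elementary steps.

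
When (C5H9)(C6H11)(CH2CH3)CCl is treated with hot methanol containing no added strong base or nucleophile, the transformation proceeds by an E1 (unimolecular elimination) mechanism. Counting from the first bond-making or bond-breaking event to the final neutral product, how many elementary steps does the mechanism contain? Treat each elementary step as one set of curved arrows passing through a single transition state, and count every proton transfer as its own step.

Step 1: Unassisted departure of Cl⁻ (taking the C–Cl bonding pair) generates a tertiary carbocation.
(No 1,2-shift: no single shift to an adjacent carbon would give a more stable cation.)
Step 2: A weak base (a methanol molecule from the solvent) removes a proton from a carbon adjacent to the cationic centre; the electrons of that C–H bond become the new π(C=C) bond, giving the alkene.
Total: 2 elementary steps.

2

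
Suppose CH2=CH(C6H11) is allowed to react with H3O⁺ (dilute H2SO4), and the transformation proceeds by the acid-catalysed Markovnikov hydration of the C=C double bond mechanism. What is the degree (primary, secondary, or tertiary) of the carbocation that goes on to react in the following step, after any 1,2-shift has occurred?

Step 1: Protonation of the alkene by H3O⁺: the π bond acts as the nucleophile and picks up H⁺, giving the more stable (Markovnikov) secondary carbocation. H2O is released.
Step 2: A 1,2-hydride shift from the adjacent cyclohexyl carbon moves the positive charge from the secondary centre to an adjacent carbon, generating a more stable tertiary carbocation.
The cation rearranges from secondary to tertiary via a 1,2-hydride shift from the adjacent cyclohexyl carbon; the tertiary cation is what reacts next.

tertiary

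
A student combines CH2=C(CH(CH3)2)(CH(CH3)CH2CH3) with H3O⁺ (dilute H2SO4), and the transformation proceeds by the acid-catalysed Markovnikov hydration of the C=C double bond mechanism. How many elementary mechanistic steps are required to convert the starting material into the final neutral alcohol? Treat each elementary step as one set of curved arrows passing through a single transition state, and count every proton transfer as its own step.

3

Step 1: The π electrons of the C=C bond attack a proton of H3O⁺; Markovnikov addition places the new C–H on the less-substituted alkene carbon, so the positive charge ends up on the more-substituted carbon — a tertiary carbocation. H2O is released.
(No 1,2-shift: no single shift to an adjacent carbon would give a more stable cation.)
Step 2: A lone pair on the oxygen of H2O attacks the carbocation, forming a C–O bond and an oxonium ion (a protonated alcohol).
Step 3: Deprotonation of the oxonium ion by a water molecule delivers the neutral alcohol and regenerates the acid catalyst.
Total: 3 elementary steps.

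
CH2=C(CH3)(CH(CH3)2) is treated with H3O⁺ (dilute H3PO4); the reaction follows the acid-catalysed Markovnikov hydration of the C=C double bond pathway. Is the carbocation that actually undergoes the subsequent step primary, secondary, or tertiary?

Step 1: The π electrons of the C=C bond attack a proton of H3O⁺; Markovnikov addition places the new C–H on the less-substituted alkene carbon, so the positive charge ends up on the more-substituted carbon — a tertiary carbocation. H2O is released.
No single 1,2-shift to an adjacent carbon would give a more-substituted cation, so no rearrangement occurs.

tertiary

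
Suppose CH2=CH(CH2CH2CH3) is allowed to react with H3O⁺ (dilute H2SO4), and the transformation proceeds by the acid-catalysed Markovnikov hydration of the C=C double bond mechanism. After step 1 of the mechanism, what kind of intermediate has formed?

Step 1: Protonation of the alkene by H3O⁺: the π bond acts as the nucleophile and picks up H⁺, giving the more stable (Markovnikov) secondary carbocation. H2O is released.
After step 1 the species present is a secondary carbocation.

secondary carbocation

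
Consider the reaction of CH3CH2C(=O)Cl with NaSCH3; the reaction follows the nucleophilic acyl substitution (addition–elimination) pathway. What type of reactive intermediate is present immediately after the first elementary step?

Step 1: CH3S⁻ adds to the carbonyl carbon; the C=O π electrons shift onto oxygen and a tetrahedral alkoxide intermediate forms.
After step 1 the species present is a tetrahedral intermediate.

tetrahedral intermediate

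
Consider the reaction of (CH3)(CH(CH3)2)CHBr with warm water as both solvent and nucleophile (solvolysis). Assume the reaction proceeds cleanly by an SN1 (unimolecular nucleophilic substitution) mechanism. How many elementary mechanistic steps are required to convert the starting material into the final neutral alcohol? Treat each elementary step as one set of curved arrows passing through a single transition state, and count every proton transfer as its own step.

4

Step 1: Rate-determining heterolysis of the C–Br bond gives Br⁻ and a secondary carbocation.
Step 2: A hydride (H with its bonding pair) migrates from the adjacent isopropyl carbon to the cationic centre — a 1,2-hydride shift — upgrading the secondary cation to a tertiary one.
Step 3: Nucleophilic capture: the oxygen of H2O bonds to the cationic carbon, producing an oxonium-ion intermediate.
Step 4: Proton transfer from the O–H of the oxonium ion to a solvent molecule delivers the neutral alcohol.
Total: 4 elementary steps.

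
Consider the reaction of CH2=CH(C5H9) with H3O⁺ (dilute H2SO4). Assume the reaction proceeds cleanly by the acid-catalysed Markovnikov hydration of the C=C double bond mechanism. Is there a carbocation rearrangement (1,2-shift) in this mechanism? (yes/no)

The first-formed carbocation is secondary.
The adjacent cyclopentyl carbon already bears 2 other carbon substituents and has a hydrogen to migrate; after a 1,2-hydride shift from that carbon the positive charge sits on a tertiary centre.
Tertiary is more stable than secondary, so the shift occurs.

yes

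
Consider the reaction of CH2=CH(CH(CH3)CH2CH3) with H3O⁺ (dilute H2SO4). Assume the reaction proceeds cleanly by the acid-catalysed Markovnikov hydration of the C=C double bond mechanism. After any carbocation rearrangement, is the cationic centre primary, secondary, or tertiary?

tertiary

Step 1: Protonation of the alkene by H3O⁺: the π bond acts as the nucleophile and picks up H⁺, giving the more stable (Markovnikov) secondary carbocation. H2O is released.
Step 2: Carbocation rearrangement: a 1,2-hydride shift from the adjacent sec-butyl carbon converts the initially-formed secondary cation into the more stable tertiary cation.
The cation rearranges from secondary to tertiary via a 1,2-hydride shift from the adjacent sec-butyl carbon; the tertiary cation is what reacts next.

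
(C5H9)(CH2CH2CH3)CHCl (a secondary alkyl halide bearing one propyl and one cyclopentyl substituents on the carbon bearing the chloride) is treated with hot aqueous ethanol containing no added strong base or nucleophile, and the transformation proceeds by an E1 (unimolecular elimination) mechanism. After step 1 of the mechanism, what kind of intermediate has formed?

secondary carbocation

Step 1: Ionisation: the C–Cl σ-bond cleaves heterolytically; both bonding electrons depart with Cl⁻, leaving a secondary carbocation at the α-carbon.
After step 1 the species present is a secondary carbocation.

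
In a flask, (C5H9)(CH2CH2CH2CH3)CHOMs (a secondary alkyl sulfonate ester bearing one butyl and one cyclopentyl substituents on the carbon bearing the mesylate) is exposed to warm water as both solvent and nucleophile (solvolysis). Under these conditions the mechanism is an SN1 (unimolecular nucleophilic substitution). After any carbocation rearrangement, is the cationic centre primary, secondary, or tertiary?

tertiary

Step 1: Unassisted departure of MsO⁻ (taking the C–O bonding pair) generates a secondary carbocation.
Step 2: A 1,2-hydride shift from the adjacent cyclopentyl carbon moves the positive charge from the secondary centre to an adjacent carbon, generating a more stable tertiary carbocation.
The cation rearranges from secondary to tertiary via a 1,2-hydride shift from the adjacent cyclopentyl carbon; the tertiary cation is what reacts next.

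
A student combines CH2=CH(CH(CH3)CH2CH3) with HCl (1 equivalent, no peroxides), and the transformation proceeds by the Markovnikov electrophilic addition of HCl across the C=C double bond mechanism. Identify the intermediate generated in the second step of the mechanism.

tertiary carbocation

Step 1: Protonation of the alkene by HCl: the π bond acts as the nucleophile and picks up H⁺, giving the more stable (Markovnikov) secondary carbocation. The H–Cl bond breaks heterolytically, releasing Cl⁻.
Step 2: A 1,2-hydride shift from the adjacent sec-butyl carbon moves the positive charge from the secondary centre to an adjacent carbon, generating a more stable tertiary carbocation.
After step 2 the species present is a tertiary carbocation.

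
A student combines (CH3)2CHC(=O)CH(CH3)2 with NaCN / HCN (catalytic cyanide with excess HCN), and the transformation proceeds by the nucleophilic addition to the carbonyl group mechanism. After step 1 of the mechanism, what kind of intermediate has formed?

tetrahedral alkoxide intermediate

Step 1: Nucleophilic addition: CN⁻ adds to the carbonyl carbon, pushing the π(C=O) electron pair onto oxygen and giving a tetrahedral alkoxide.
After step 1 the species present is a tetrahedral alkoxide intermediate.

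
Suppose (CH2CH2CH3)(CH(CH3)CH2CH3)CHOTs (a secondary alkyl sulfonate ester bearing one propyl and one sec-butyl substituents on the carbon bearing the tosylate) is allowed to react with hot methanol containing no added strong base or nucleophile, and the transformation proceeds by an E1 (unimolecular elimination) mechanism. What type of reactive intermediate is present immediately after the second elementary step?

tertiary carbocation

Step 1: The C–O bond breaks with both electrons going to the tosylate; TsO⁻ leaves and a secondary carbocation remains.
Step 2: Carbocation rearrangement: a 1,2-hydride shift from the adjacent sec-butyl carbon converts the initially-formed secondary cation into the more stable tertiary cation.
After step 2 the species present is a tertiary carbocation.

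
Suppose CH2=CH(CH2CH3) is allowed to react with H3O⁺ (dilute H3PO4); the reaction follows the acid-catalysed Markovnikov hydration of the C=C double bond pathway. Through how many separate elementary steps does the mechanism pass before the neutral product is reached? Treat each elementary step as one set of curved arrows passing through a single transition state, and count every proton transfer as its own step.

Step 1: Protonation of the alkene by H3O⁺: the π bond acts as the nucleophile and picks up H⁺, giving the more stable (Markovnikov) secondary carbocation. H2O is released.
(No 1,2-shift: no single shift to an adjacent carbon would give a more stable cation.)
Step 2: Nucleophilic capture of the cation by H2O produces the protonated alcohol (an oxonium ion).
Step 3: Proton transfer from the O–H of the oxonium ion to H2O completes the catalytic cycle and yields the alcohol.
Total: 3 elementary steps.

3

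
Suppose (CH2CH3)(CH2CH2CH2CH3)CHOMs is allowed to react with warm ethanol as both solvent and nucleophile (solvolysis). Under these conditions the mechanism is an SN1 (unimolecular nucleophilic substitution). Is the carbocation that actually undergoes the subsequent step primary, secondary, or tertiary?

secondary

Step 1: Ionisation: the C–O σ-bond cleaves heterolytically; both bonding electrons depart with MsO⁻, leaving a secondary carbocation at the α-carbon.
No single 1,2-shift to an adjacent carbon would give a more-substituted cation, so no rearrangement occurs.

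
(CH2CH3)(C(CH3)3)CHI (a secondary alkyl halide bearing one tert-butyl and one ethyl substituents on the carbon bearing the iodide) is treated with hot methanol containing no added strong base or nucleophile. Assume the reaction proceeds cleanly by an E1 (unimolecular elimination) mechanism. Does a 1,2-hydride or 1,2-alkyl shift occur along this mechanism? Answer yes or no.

The first-formed carbocation is secondary.
The adjacent tert-butyl carbon has no hydrogen but bears methyl groups; migration of one methyl with its bonding pair (a 1,2-methyl shift) places the charge on a tertiary centre.
Tertiary is more stable than secondary, so the shift occurs.

yes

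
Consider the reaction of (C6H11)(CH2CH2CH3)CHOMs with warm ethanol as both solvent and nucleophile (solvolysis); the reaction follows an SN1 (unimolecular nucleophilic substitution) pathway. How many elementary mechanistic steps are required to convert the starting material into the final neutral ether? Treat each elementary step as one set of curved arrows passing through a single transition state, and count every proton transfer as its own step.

4

Step 1: The C–O bond breaks with both electrons going to the mesylate; MsO⁻ leaves and a secondary carbocation remains.
Step 2: A hydride (H with its bonding pair) migrates from the adjacent cyclohexyl carbon to the cationic centre — a 1,2-hydride shift — upgrading the secondary cation to a tertiary one.
Step 3: CH3CH2OH donates an oxygen lone pair into the empty p orbital of the cation, giving a protonated ether (an oxonium ion).
Step 4: Deprotonation of the oxonium oxygen by solvent ethanol yields the neutral ether.
Total: 4 elementary steps.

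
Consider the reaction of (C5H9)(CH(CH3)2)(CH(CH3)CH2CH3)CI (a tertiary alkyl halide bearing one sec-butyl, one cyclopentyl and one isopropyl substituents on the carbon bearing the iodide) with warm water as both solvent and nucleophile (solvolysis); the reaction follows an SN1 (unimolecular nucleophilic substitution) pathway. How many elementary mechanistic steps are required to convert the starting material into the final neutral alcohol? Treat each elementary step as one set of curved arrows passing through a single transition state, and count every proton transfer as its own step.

Step 1: Rate-determining heterolysis of the C–I bond gives I⁻ and a tertiary carbocation.
(No 1,2-shift: no single shift to an adjacent carbon would give a more stable cation.)
Step 2: H2O donates an oxygen lone pair into the empty p orbital of the cation, giving a protonated alcohol (an oxonium ion).
Step 3: Proton transfer from the O–H of the oxonium ion to a solvent molecule delivers the neutral alcohol.
Total: 3 elementary steps.

3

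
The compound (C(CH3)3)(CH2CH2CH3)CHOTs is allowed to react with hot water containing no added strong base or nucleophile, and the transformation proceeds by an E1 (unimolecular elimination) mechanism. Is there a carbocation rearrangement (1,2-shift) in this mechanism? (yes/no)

The first-formed carbocation is secondary.
The adjacent tert-butyl carbon has no hydrogen but bears methyl groups; migration of one methyl with its bonding pair (a 1,2-methyl shift) places the charge on a tertiary centre.
Tertiary is more stable than secondary, so the shift occurs.

yes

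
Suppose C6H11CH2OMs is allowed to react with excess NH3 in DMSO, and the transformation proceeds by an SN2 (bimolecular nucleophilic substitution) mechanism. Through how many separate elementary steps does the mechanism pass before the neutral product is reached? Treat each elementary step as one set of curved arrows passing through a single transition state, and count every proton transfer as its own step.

2

Step 1: A lone pair on the N of NH3 attacks the α-carbon from the back side while the C–O bond breaks; both bonding electrons leave with MsO⁻. The product of this concerted step is an alkylammonium ion.
Step 2: A second equivalent of NH3 removes a proton from the N, giving the neutral product.
Total: 2 elementary steps.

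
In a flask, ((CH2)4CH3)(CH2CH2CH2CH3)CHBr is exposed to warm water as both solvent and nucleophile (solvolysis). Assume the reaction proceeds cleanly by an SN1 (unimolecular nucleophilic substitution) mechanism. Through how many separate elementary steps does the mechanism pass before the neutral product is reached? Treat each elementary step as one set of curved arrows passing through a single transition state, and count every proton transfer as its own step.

Step 1: Rate-determining heterolysis of the C–Br bond gives Br⁻ and a secondary carbocation.
(No 1,2-shift: no single shift to an adjacent carbon would give a more stable cation.)
Step 2: Nucleophilic capture: the oxygen of H2O bonds to the cationic carbon, producing an oxonium-ion intermediate.
Step 3: Proton transfer from the O–H of the oxonium ion to a solvent molecule delivers the neutral alcohol.
Total: 3 elementary steps.

3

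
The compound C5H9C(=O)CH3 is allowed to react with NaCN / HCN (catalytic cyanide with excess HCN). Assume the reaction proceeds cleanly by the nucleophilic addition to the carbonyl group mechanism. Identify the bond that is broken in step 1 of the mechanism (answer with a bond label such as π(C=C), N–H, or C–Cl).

π(C=O)

Step 1: CN⁻ attacks the sp² carbonyl carbon; the C=O π bond breaks and the electrons end up as a lone pair on the alkoxide oxygen of the tetrahedral intermediate.
The bond broken in this step is the π(C=O) bond.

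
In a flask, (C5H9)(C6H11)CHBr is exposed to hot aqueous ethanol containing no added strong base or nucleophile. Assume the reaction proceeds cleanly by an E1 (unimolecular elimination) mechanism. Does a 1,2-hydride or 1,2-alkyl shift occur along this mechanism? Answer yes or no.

The first-formed carbocation is secondary.
The adjacent cyclopentyl carbon already bears 2 other carbon substituents and has a hydrogen to migrate; after a 1,2-hydride shift from that carbon the positive charge sits on a tertiary centre.
Tertiary is more stable than secondary, so the shift occurs.

yes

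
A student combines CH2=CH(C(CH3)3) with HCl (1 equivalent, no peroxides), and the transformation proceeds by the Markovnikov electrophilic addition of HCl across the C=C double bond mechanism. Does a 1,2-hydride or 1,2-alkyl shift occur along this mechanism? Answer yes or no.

yes

The first-formed carbocation is secondary.
The adjacent tert-butyl carbon has no hydrogen but bears methyl groups; migration of one methyl with its bonding pair (a 1,2-methyl shift) places the charge on a tertiary centre.
Tertiary is more stable than secondary, so the shift occurs.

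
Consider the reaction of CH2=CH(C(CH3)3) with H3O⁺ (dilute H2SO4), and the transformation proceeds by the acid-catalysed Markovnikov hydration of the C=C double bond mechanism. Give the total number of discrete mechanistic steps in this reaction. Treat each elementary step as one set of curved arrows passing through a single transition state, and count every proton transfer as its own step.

Step 1: Electrophilic addition begins with the π(C=C) electrons forming a bond to the proton of H3O⁺. Following Markovnikov's rule, the resulting cation is secondary. H2O is released.
Step 2: A 1,2-methyl shift from the adjacent tert-butyl carbon moves the positive charge from the secondary centre to an adjacent carbon, generating a more stable tertiary carbocation.
Step 3: Nucleophilic capture of the cation by H2O produces the protonated alcohol (an oxonium ion).
Step 4: Deprotonation of the oxonium ion by a water molecule delivers the neutral alcohol and regenerates the acid catalyst.
Total: 4 elementary steps.

4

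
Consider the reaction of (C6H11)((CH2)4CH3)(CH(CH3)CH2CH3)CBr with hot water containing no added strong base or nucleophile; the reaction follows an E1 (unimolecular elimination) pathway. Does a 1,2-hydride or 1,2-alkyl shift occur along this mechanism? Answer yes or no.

no

The first-formed carbocation is tertiary.
No single 1,2-shift to an adjacent carbon would produce a more-substituted cation than the one already present, so no rearrangement occurs.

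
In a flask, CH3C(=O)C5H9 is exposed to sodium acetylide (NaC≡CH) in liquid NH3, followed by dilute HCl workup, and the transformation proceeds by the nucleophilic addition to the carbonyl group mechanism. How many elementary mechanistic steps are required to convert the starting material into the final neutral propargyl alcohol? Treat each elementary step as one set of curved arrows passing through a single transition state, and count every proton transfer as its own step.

Step 1: Nucleophilic addition: HC≡C⁻ adds to the carbonyl carbon, pushing the π(C=O) electron pair onto oxygen and giving a tetrahedral alkoxide.
Step 2: On dilute HCl workup the alkoxide oxygen is protonated, giving a propargyl alcohol.
Total: 2 elementary steps.

2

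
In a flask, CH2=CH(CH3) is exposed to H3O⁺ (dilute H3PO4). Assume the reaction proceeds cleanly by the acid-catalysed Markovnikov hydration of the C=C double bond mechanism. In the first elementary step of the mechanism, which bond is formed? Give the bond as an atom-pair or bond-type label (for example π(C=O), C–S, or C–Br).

C–H

Step 1: Electrophilic addition begins with the π(C=C) electrons forming a bond to the proton of H3O⁺. Following Markovnikov's rule, the resulting cation is secondary. H2O is released.
The bond formed in this step is the C–H bond.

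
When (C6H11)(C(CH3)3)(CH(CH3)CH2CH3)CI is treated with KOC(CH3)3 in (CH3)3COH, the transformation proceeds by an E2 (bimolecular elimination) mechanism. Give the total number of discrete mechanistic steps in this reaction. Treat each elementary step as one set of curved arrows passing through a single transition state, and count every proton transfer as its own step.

1

Step 1: Concerted anti-periplanar elimination: (CH3)3CO⁻ abstracts a β-H while I⁻ leaves, and the C–H electrons become the new C=C π bond — all in a single transition state.
Total: 1 elementary step.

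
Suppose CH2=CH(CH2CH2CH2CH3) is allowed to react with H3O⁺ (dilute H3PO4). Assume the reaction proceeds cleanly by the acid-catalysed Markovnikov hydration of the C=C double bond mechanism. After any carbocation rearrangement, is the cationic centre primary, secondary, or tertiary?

secondary

Step 1: Electrophilic addition begins with the π(C=C) electrons forming a bond to the proton of H3O⁺. Following Markovnikov's rule, the resulting cation is secondary. H2O is released.
No single 1,2-shift to an adjacent carbon would give a more-substituted cation, so no rearrangement occurs.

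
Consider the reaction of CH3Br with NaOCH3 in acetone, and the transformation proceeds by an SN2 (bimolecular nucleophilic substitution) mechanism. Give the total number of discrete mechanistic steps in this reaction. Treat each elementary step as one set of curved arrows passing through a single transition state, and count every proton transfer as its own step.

Step 1: The methoxide nucleophile donates a lone pair from O to the α-carbon in a backside attack; simultaneously the C–Br σ-bond breaks and both of its electrons leave with Br⁻. One concerted step with inversion of configuration.
Total: 1 elementary step.

1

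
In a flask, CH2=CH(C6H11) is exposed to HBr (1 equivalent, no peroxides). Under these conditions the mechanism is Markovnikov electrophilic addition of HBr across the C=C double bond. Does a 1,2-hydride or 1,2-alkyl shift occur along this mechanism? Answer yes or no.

The first-formed carbocation is secondary.
The adjacent cyclohexyl carbon already bears 2 other carbon substituents and has a hydrogen to migrate; after a 1,2-hydride shift from that carbon the positive charge sits on a tertiary centre.
Tertiary is more stable than secondary, so the shift occurs.

yes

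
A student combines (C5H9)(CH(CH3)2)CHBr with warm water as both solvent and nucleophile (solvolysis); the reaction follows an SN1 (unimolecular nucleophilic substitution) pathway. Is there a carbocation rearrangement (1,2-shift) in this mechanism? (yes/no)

yes

The first-formed carbocation is secondary.
The adjacent cyclopentyl carbon already bears 2 other carbon substituents and has a hydrogen to migrate; after a 1,2-hydride shift from that carbon the positive charge sits on a tertiary centre.
Tertiary is more stable than secondary, so the shift occurs.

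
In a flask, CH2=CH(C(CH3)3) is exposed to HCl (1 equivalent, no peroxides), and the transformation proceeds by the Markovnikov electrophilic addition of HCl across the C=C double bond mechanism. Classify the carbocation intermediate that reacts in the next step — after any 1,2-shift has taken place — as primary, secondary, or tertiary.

Step 1: Protonation of the alkene by HCl: the π bond acts as the nucleophile and picks up H⁺, giving the more stable (Markovnikov) secondary carbocation. The H–Cl bond breaks heterolytically, releasing Cl⁻.
Step 2: Carbocation rearrangement: a 1,2-methyl shift from the adjacent tert-butyl carbon converts the initially-formed secondary cation into the more stable tertiary cation.
The cation rearranges from secondary to tertiary via a 1,2-methyl shift from the adjacent tert-butyl carbon; the tertiary cation is what reacts next.

tertiary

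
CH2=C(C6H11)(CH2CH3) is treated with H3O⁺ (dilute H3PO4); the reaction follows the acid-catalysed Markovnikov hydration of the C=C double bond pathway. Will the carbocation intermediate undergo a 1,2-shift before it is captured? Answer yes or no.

no

The first-formed carbocation is tertiary.
No single 1,2-shift to an adjacent carbon would produce a more-substituted cation than the one already present, so no rearrangement occurs.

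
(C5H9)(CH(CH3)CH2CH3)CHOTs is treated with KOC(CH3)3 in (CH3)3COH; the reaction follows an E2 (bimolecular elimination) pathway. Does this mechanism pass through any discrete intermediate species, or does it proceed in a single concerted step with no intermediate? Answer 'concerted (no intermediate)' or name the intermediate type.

concerted (no intermediate)

Concerted anti-periplanar elimination: (CH3)3CO⁻ abstracts a β-H while TsO⁻ leaves, and the C–H electrons become the new C=C π bond — all in a single transition state.
All bond changes occur in one transition state; no discrete intermediate is formed.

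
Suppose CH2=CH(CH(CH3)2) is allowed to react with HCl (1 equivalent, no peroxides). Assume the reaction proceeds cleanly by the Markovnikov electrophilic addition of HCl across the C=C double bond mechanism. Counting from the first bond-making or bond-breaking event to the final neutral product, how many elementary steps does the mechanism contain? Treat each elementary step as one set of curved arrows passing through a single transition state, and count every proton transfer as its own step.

3

Step 1: Electrophilic addition begins with the π(C=C) electrons forming a bond to the proton of HCl. Following Markovnikov's rule, the resulting cation is secondary. The H–Cl bond breaks heterolytically, releasing Cl⁻.
Step 2: A 1,2-hydride shift from the adjacent isopropyl carbon moves the positive charge from the secondary centre to an adjacent carbon, generating a more stable tertiary carbocation.
Step 3: Nucleophilic attack by Cl⁻ on the carbocation completes the addition, giving R–Cl.
Total: 3 elementary steps.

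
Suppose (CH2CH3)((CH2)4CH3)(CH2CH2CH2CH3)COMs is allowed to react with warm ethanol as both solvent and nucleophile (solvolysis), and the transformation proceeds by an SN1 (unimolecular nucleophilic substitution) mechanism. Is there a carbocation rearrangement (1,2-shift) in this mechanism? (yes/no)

The first-formed carbocation is tertiary.
No single 1,2-shift to an adjacent carbon would produce a more-substituted cation than the one already present, so no rearrangement occurs.

no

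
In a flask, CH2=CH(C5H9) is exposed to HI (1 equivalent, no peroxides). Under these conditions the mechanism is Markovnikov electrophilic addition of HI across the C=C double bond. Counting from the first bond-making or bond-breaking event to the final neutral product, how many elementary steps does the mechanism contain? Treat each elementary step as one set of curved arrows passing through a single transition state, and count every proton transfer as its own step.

3

Step 1: Protonation of the alkene by HI: the π bond acts as the nucleophile and picks up H⁺, giving the more stable (Markovnikov) secondary carbocation. The H–I bond breaks heterolytically, releasing I⁻.
Step 2: A 1,2-hydride shift from the adjacent cyclopentyl carbon moves the positive charge from the secondary centre to an adjacent carbon, generating a more stable tertiary carbocation.
Step 3: The I⁻ anion donates a lone pair to the carbocation, forming the new C–I σ-bond and giving the neutral alkyl halide.
Total: 3 elementary steps.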